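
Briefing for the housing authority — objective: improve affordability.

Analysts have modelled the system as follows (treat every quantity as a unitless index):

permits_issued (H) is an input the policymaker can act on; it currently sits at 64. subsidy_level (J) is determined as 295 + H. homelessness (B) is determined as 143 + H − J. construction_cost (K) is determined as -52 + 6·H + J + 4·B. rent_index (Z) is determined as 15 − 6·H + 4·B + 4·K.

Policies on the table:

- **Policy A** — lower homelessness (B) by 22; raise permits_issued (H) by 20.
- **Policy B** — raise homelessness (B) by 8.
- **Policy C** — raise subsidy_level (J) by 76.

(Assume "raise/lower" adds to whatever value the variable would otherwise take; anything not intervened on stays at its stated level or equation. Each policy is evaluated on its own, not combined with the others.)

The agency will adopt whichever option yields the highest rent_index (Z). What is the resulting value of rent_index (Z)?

-485

Policy A (B − 22, H + 20):
  H = 64 + 20 = 84
  J = 295 + 84 = 379
  B = 143 + 84 − 379 (−22 from intervention) = -174
  K = -52 + 6·84 + 379 + 4·(-174) = 135
  Z = 15 − 6·84 + 4·(-174) + 4·135 = -645
Policy B (B + 8):
  H = 64
  J = 295 + 64 = 359
  B = 143 + 64 − 359 (+8 from intervention) = -144
  K = -52 + 6·64 + 359 + 4·(-144) = 115
  Z = 15 − 6·64 + 4·(-144) + 4·115 = -485
Policy C (J + 76):
  H = 64
  J = 295 + 64 (+76 from intervention) = 435
  B = 143 + 64 − 435 = -228
  K = -52 + 6·64 + 435 + 4·(-228) = -145
  Z = 15 − 6·64 + 4·(-228) + 4·(-145) = -1861
Comparing — Policy A: Z=-645, Policy B: Z=-485, Policy C: Z=-1861. Highest is -485 (Policy B).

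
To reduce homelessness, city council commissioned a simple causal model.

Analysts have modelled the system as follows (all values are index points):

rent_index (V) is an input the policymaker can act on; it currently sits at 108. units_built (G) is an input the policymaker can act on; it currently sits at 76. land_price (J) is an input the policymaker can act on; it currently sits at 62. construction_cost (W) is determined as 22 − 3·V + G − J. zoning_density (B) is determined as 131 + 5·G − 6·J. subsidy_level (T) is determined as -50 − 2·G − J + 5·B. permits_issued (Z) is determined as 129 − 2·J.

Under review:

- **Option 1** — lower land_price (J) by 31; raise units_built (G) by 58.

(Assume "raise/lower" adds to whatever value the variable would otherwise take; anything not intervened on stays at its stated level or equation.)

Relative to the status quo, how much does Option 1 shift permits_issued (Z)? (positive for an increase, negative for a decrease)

Baseline:
  J = 62
  Z = 129 − 2·62 = 5
Option 1 (J − 31, G + 58):
  J = 62 − 31 = 31
  Z = 129 − 2·31 = 67
Change in Z: 67 − 5 = 62

62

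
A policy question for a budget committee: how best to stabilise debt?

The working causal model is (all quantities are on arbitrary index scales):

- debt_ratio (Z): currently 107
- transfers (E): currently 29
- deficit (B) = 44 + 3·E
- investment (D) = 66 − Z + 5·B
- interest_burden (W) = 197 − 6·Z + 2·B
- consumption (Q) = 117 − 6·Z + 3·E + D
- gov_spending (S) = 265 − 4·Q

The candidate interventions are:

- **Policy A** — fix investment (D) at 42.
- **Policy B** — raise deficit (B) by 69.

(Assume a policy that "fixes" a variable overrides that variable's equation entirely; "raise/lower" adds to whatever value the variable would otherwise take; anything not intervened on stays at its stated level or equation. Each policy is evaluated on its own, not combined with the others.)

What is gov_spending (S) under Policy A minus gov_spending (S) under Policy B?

Policy A (D := 42):
  Z = 107
  E = 29
  B = 44 + 3·29 = 131
  D = 42
  Q = 117 − 6·107 + 3·29 + 42 = -396
  S = 265 − 4·(-396) = 1849
Policy B (B + 69):
  Z = 107
  E = 29
  B = 44 + 3·29 (+69 from intervention) = 200
  D = 66 − 107 + 5·200 = 959
  Q = 117 − 6·107 + 3·29 + 959 = 521
  S = 265 − 4·521 = -1819
S: 1849 − (-1819) = 3668

3668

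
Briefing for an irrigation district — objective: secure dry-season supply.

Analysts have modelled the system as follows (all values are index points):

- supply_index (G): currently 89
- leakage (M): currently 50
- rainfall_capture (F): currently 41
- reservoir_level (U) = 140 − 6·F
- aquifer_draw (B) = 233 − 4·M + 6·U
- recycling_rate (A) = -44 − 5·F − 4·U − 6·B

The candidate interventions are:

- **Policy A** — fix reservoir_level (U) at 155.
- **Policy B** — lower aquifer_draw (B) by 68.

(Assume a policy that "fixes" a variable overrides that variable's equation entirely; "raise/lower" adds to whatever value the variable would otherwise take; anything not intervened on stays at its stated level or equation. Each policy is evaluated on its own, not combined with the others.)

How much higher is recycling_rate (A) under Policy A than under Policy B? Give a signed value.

-10848

Policy A (U := 155):
  M = 50
  F = 41
  U = 155
  B = 233 − 4·50 + 6·155 = 963
  A = -44 − 5·41 − 4·155 − 6·963 = -6647
Policy B (B − 68):
  M = 50
  F = 41
  U = 140 − 6·41 = -106
  B = 233 − 4·50 + 6·(-106) (−68 from intervention) = -671
  A = -44 − 5·41 − 4·(-106) − 6·(-671) = 4201
A: -6647 − 4201 = -10848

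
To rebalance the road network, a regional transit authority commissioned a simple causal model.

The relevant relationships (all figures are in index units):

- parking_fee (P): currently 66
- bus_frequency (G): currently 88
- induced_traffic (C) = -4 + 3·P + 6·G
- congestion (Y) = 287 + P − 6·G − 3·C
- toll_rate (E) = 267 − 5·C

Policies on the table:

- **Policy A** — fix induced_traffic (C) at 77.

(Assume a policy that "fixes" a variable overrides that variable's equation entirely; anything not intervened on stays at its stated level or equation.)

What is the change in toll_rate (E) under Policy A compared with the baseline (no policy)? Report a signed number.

Baseline:
  P = 66
  G = 88
  C = -4 + 3·66 + 6·88 = 722
  E = 267 − 5·722 = -3343
Policy A (C := 77):
  P = 66
  G = 88
  C = 77
  E = 267 − 5·77 = -118
Change in E: -118 − (-3343) = 3225

3225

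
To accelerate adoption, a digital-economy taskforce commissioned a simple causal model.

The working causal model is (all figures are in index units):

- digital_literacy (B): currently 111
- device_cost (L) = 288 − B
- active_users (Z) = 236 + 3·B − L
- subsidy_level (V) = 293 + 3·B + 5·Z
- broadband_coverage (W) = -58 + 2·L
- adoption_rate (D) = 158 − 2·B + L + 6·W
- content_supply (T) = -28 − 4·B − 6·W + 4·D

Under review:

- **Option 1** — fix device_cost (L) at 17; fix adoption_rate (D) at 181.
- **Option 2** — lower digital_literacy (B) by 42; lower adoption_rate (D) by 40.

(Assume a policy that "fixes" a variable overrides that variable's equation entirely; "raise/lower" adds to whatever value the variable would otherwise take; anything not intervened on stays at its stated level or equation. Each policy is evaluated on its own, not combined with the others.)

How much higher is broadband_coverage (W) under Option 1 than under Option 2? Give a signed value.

Option 1 (L := 17, D := 181):
  B = 111
  L = 17
  W = -58 + 2·17 = -24
Option 2 (B − 42, D − 40):
  B = 111 − 42 = 69
  L = 288 − 69 = 219
  W = -58 + 2·219 = 380
W: -24 − 380 = -404

-404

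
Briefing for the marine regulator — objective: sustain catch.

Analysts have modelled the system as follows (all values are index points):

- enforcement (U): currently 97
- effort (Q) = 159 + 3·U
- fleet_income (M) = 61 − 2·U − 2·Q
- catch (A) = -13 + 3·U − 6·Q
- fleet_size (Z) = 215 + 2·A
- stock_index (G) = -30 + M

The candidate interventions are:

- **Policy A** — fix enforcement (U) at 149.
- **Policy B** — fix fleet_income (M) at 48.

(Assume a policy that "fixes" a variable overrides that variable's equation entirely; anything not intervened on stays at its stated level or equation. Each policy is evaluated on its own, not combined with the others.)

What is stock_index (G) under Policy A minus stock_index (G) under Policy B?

Policy A (U := 149):
  U = 149
  Q = 159 + 3·149 = 606
  M = 61 − 2·149 − 2·606 = -1449
  G = -30 + (-1449) = -1479
Policy B (M := 48):
  U = 97
  Q = 159 + 3·97 = 450
  M = 48
  G = -30 + 48 = 18
G: -1479 − 18 = -1497

-1497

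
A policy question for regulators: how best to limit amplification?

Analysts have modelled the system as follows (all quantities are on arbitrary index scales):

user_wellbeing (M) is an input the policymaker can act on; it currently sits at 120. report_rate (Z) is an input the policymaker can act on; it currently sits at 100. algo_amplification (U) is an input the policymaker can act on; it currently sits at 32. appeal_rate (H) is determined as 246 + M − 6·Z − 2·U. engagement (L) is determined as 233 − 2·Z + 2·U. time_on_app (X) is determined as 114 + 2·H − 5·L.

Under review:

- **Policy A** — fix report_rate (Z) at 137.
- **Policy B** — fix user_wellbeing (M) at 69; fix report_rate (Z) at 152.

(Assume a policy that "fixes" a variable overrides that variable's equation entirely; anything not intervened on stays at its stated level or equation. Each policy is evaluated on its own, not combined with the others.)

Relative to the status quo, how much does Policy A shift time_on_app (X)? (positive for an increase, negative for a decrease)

Baseline:
  M = 120
  Z = 100
  U = 32
  H = 246 + 120 − 6·100 − 2·32 = -298
  L = 233 − 2·100 + 2·32 = 97
  X = 114 + 2·(-298) − 5·97 = -967
Policy A (Z := 137):
  M = 120
  Z = 137
  U = 32
  H = 246 + 120 − 6·137 − 2·32 = -520
  L = 233 − 2·137 + 2·32 = 23
  X = 114 + 2·(-520) − 5·23 = -1041
Change in X: -1041 − (-967) = -74

-74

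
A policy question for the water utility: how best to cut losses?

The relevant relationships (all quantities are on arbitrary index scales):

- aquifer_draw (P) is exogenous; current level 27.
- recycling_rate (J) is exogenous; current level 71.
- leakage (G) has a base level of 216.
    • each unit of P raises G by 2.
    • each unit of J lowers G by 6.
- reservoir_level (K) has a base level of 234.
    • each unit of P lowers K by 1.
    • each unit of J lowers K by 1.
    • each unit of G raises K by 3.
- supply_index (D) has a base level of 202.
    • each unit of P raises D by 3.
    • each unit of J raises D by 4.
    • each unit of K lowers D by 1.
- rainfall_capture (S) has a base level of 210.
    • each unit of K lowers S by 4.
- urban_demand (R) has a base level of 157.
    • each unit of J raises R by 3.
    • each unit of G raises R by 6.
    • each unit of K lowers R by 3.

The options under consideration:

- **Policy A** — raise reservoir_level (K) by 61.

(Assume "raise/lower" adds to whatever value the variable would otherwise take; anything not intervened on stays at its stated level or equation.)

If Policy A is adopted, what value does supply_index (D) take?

838

Policy A (K + 61):
  P = 27
  J = 71
  G = 216 + 2·27 − 6·71 = -156
  K = 234 − 27 − 71 + 3·(-156) (+61 from intervention) = -271
  D = 202 + 3·27 + 4·71 − (-271) = 838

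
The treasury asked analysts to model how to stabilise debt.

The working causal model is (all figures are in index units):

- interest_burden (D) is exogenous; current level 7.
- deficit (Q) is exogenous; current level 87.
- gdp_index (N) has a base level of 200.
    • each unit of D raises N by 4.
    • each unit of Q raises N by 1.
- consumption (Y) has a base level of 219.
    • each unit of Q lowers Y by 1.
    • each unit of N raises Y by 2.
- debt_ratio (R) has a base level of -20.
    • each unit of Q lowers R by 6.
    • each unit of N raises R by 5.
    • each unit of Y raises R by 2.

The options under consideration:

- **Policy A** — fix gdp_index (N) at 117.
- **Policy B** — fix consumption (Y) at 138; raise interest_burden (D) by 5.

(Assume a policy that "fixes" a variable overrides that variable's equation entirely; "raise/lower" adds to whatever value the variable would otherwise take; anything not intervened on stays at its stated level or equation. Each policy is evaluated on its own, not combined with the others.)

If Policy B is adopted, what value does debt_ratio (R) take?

Policy B (Y := 138, D + 5):
  D = 7 + 5 = 12
  Q = 87
  N = 200 + 4·12 + 87 = 335
  Y = 138
  R = -20 − 6·87 + 5·335 + 2·138 = 1409

1409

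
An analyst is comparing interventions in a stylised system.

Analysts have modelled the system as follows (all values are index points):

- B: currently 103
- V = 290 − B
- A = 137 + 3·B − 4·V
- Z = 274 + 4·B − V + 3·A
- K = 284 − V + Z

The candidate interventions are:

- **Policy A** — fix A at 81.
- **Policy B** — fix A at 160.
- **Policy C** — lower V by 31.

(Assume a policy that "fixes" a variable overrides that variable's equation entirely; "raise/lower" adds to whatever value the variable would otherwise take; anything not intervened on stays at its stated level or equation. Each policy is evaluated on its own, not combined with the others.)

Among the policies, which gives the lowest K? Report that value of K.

Policy A (A := 81):
  B = 103
  V = 290 − 103 = 187
  A = 81
  Z = 274 + 4·103 − 187 + 3·81 = 742
  K = 284 − 187 + 742 = 839
Policy B (A := 160):
  B = 103
  V = 290 − 103 = 187
  A = 160
  Z = 274 + 4·103 − 187 + 3·160 = 979
  K = 284 − 187 + 979 = 1076
Policy C (V − 31):
  B = 103
  V = 290 − 103 (−31 from intervention) = 156
  A = 137 + 3·103 − 4·156 = -178
  Z = 274 + 4·103 − 156 + 3·(-178) = -4
  K = 284 − 156 + (-4) = 124
Comparing — Policy A: K=839, Policy B: K=1076, Policy C: K=124. Lowest is 124 (Policy C).

124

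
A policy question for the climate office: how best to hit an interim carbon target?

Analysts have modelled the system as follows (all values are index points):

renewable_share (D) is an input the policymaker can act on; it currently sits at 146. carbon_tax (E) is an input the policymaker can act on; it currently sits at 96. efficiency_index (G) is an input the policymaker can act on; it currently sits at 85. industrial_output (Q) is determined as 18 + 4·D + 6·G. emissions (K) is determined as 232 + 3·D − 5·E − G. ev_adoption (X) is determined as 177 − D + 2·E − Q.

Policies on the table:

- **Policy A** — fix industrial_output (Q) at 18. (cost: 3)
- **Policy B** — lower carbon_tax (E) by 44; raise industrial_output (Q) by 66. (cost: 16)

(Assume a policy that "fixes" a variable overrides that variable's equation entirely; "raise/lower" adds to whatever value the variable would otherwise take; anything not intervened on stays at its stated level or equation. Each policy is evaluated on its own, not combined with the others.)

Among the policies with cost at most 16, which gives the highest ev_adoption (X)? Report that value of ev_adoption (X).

205

Policy A (Q := 18):
  D = 146
  E = 96
  G = 85
  Q = 18
  X = 177 − 146 + 2·96 − 18 = 205
Policy B (E − 44, Q + 66):
  D = 146
  E = 96 − 44 = 52
  G = 85
  Q = 18 + 4·146 + 6·85 (+66 from intervention) = 1178
  X = 177 − 146 + 2·52 − 1178 = -1043
Comparing — Policy A: X=205, Policy B: X=-1043. Highest is 205 (Policy A).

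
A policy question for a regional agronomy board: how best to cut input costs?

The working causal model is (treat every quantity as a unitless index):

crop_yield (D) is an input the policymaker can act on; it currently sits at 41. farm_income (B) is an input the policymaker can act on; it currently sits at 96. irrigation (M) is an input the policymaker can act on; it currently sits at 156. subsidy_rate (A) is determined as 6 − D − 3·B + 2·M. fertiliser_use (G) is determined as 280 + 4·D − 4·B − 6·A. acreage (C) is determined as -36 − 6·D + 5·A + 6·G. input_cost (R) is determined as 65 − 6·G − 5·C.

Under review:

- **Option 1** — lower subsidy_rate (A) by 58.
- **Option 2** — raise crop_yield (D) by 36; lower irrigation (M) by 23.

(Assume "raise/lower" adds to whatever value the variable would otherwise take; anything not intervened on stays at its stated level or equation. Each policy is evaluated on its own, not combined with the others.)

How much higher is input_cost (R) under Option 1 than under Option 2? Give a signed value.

8688

Option 1 (A − 58):
  D = 41
  B = 96
  M = 156
  A = 6 − 41 − 3·96 + 2·156 (−58 from intervention) = -69
  G = 280 + 4·41 − 4·96 − 6·(-69) = 474
  C = -36 − 6·41 + 5·(-69) + 6·474 = 2217
  R = 65 − 6·474 − 5·2217 = -13864
Option 2 (D + 36, M − 23):
  D = 41 + 36 = 77
  B = 96
  M = 156 − 23 = 133
  A = 6 − 77 − 3·96 + 2·133 = -93
  G = 280 + 4·77 − 4·96 − 6·(-93) = 762
  C = -36 − 6·77 + 5·(-93) + 6·762 = 3609
  R = 65 − 6·762 − 5·3609 = -22552
R: -13864 − (-22552) = 8688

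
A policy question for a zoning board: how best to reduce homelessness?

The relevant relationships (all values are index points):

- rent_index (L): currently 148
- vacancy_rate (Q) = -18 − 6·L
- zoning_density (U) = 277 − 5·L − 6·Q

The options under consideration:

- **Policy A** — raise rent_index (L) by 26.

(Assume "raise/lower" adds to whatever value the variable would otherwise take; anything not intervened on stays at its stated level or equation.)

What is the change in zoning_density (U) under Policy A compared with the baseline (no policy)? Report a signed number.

806

Baseline:
  L = 148
  Q = -18 − 6·148 = -906
  U = 277 − 5·148 − 6·(-906) = 4973
Policy A (L + 26):
  L = 148 + 26 = 174
  Q = -18 − 6·174 = -1062
  U = 277 − 5·174 − 6·(-1062) = 5779
Change in U: 5779 − 4973 = 806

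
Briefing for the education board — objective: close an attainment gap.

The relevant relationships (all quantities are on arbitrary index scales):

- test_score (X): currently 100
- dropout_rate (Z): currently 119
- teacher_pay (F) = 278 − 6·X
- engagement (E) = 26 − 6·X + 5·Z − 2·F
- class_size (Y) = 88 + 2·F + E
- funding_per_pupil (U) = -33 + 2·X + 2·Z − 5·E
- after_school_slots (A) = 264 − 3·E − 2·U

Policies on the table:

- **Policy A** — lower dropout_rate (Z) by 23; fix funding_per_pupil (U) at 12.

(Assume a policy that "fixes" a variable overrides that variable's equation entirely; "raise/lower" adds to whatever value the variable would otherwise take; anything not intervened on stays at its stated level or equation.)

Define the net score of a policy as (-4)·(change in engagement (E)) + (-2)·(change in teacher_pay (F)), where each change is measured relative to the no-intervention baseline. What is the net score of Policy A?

Baseline:
  X = 100
  Z = 119
  F = 278 − 6·100 = -322
  E = 26 − 6·100 + 5·119 − 2·(-322) = 665
Policy A (Z − 23, U := 12):
  X = 100
  Z = 119 − 23 = 96
  F = 278 − 6·100 = -322
  E = 26 − 6·100 + 5·96 − 2·(-322) = 550
ΔE = 550 − 665 = -115; ΔF = -322 − (-322) = 0
Score = (-4)·(-115) + (-2)·0 = 460

460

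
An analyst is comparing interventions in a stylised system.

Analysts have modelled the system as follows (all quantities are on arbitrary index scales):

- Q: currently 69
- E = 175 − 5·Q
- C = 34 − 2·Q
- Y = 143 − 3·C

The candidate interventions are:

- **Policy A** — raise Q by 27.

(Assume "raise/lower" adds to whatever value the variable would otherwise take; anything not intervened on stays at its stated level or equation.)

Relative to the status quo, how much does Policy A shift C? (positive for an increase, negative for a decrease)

Baseline:
  Q = 69
  C = 34 − 2·69 = -104
Policy A (Q + 27):
  Q = 69 + 27 = 96
  C = 34 − 2·96 = -158
Change in C: -158 − (-104) = -54

-54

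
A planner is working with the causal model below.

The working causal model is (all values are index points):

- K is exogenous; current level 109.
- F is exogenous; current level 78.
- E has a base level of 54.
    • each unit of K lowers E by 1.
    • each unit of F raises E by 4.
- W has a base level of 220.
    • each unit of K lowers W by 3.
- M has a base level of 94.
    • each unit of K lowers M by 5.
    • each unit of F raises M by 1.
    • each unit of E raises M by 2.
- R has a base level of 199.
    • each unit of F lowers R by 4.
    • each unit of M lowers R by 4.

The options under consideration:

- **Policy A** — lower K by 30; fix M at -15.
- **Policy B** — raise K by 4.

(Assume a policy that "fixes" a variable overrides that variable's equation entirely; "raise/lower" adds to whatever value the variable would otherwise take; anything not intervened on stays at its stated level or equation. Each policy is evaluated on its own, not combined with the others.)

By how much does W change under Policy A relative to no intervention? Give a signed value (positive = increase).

90

Baseline:
  K = 109
  W = 220 − 3·109 = -107
Policy A (K − 30, M := -15):
  K = 109 − 30 = 79
  W = 220 − 3·79 = -17
Change in W: -17 − (-107) = 90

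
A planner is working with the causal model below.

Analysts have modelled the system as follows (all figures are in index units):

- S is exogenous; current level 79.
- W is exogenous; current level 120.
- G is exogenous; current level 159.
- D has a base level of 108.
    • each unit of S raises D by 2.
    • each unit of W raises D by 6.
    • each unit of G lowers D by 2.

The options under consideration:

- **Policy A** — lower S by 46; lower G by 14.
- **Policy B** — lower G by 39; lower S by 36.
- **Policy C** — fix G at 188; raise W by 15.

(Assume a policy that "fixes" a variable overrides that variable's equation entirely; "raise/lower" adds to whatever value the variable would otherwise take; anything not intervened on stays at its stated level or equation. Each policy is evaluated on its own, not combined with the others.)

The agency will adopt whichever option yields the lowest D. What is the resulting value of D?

Policy A (S − 46, G − 14):
  S = 79 − 46 = 33
  W = 120
  G = 159 − 14 = 145
  D = 108 + 2·33 + 6·120 − 2·145 = 604
Policy B (G − 39, S − 36):
  S = 79 − 36 = 43
  W = 120
  G = 159 − 39 = 120
  D = 108 + 2·43 + 6·120 − 2·120 = 674
Policy C (G := 188, W + 15):
  S = 79
  W = 120 + 15 = 135
  G = 188
  D = 108 + 2·79 + 6·135 − 2·188 = 700
Comparing — Policy A: D=604, Policy B: D=674, Policy C: D=700. Lowest is 604 (Policy A).

604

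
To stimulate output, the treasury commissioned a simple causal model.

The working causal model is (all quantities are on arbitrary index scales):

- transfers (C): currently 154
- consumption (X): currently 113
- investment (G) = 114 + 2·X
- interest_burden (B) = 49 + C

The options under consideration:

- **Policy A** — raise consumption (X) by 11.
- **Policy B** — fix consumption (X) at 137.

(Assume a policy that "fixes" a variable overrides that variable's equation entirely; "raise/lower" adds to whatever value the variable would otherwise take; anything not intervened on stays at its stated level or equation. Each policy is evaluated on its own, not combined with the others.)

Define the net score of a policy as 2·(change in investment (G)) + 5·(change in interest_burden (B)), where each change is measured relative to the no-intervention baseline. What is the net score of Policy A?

44

Baseline:
  C = 154
  X = 113
  G = 114 + 2·113 = 340
  B = 49 + 154 = 203
Policy A (X + 11):
  C = 154
  X = 113 + 11 = 124
  G = 114 + 2·124 = 362
  B = 49 + 154 = 203
ΔG = 362 − 340 = 22; ΔB = 203 − 203 = 0
Score = 2·22 + 5·0 = 44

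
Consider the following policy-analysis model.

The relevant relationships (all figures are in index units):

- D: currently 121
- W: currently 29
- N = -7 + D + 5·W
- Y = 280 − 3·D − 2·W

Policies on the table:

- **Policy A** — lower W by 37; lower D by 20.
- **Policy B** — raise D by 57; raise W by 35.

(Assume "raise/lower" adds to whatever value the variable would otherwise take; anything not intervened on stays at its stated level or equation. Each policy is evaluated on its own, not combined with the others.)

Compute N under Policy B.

491

Policy B (D + 57, W + 35):
  D = 121 + 57 = 178
  W = 29 + 35 = 64
  N = -7 + 178 + 5·64 = 491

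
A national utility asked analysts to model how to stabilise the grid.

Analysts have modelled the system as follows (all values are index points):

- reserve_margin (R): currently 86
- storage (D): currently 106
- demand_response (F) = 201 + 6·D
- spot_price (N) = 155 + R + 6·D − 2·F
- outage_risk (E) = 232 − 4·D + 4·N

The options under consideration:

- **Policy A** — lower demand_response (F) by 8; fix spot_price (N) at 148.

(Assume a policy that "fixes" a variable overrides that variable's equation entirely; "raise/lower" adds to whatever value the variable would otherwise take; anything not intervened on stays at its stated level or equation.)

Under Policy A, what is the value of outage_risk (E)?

400

Policy A (F − 8, N := 148):
  R = 86
  D = 106
  F = 201 + 6·106 (−8 from intervention) = 829
  N = 148
  E = 232 − 4·106 + 4·148 = 400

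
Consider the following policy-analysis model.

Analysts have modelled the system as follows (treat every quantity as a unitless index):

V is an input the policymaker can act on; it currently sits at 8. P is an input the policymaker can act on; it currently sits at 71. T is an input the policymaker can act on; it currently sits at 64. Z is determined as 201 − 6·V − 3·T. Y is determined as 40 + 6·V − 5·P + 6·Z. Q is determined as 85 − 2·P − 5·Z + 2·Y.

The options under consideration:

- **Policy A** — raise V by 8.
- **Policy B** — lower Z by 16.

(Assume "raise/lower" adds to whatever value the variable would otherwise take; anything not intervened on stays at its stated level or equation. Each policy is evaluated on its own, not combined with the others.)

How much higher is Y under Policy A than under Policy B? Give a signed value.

-144

Policy A (V + 8):
  V = 8 + 8 = 16
  P = 71
  T = 64
  Z = 201 − 6·16 − 3·64 = -87
  Y = 40 + 6·16 − 5·71 + 6·(-87) = -741
Policy B (Z − 16):
  V = 8
  P = 71
  T = 64
  Z = 201 − 6·8 − 3·64 (−16 from intervention) = -55
  Y = 40 + 6·8 − 5·71 + 6·(-55) = -597
Y: -741 − (-597) = -144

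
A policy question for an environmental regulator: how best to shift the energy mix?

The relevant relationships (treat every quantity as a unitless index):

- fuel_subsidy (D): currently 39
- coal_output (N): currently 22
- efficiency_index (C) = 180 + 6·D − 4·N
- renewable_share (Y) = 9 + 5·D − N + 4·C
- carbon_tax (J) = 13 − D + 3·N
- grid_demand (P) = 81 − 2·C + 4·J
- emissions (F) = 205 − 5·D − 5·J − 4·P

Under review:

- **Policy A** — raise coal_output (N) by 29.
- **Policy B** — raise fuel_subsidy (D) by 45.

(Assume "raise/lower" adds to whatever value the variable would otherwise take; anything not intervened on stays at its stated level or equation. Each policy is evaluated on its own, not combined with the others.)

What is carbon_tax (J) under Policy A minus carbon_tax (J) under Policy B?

132

Policy A (N + 29):
  D = 39
  N = 22 + 29 = 51
  J = 13 − 39 + 3·51 = 127
Policy B (D + 45):
  D = 39 + 45 = 84
  N = 22
  J = 13 − 84 + 3·22 = -5
J: 127 − (-5) = 132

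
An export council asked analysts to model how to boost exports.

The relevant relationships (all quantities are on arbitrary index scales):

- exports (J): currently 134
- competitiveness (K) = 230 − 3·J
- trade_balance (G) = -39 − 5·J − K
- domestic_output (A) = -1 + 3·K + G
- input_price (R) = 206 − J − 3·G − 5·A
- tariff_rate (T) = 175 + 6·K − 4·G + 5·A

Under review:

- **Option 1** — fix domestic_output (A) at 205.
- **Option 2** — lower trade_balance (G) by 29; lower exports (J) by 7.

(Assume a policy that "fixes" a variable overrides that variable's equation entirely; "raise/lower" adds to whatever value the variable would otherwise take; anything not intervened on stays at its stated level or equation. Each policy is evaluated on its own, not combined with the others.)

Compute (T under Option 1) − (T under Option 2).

5869

Option 1 (A := 205):
  J = 134
  K = 230 − 3·134 = -172
  G = -39 − 5·134 − (-172) = -537
  A = 205
  T = 175 + 6·(-172) − 4·(-537) + 5·205 = 2316
Option 2 (G − 29, J − 7):
  J = 134 − 7 = 127
  K = 230 − 3·127 = -151
  G = -39 − 5·127 − (-151) (−29 from intervention) = -552
  A = -1 + 3·(-151) + (-552) = -1006
  T = 175 + 6·(-151) − 4·(-552) + 5·(-1006) = -3553
T: 2316 − (-3553) = 5869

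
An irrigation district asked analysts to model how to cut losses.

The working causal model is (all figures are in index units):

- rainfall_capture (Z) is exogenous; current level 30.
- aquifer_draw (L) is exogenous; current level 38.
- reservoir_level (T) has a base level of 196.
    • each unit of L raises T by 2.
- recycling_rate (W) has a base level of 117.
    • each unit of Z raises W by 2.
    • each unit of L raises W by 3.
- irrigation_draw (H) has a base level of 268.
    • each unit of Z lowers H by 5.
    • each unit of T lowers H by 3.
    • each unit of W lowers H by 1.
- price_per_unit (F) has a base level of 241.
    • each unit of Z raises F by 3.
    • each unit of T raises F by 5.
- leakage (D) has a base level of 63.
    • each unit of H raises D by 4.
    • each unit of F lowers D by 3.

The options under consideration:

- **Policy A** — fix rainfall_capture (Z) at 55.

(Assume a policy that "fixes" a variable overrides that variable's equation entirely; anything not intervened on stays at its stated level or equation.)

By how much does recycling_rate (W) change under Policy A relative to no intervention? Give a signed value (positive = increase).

50

Baseline:
  Z = 30
  L = 38
  W = 117 + 2·30 + 3·38 = 291
Policy A (Z := 55):
  Z = 55
  L = 38
  W = 117 + 2·55 + 3·38 = 341
Change in W: 341 − 291 = 50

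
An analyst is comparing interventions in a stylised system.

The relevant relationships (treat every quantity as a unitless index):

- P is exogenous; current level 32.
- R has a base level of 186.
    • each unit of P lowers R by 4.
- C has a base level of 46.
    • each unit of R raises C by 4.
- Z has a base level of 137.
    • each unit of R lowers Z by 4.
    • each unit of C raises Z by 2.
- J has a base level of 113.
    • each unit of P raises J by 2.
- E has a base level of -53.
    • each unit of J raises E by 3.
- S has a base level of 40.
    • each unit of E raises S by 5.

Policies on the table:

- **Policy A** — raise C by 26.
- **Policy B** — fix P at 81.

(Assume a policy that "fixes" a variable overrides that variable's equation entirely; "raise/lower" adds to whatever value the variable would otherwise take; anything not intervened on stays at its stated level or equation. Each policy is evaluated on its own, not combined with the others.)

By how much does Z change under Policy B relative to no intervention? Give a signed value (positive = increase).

Baseline:
  P = 32
  R = 186 − 4·32 = 58
  C = 46 + 4·58 = 278
  Z = 137 − 4·58 + 2·278 = 461
Policy B (P := 81):
  P = 81
  R = 186 − 4·81 = -138
  C = 46 + 4·(-138) = -506
  Z = 137 − 4·(-138) + 2·(-506) = -323
Change in Z: -323 − 461 = -784

-784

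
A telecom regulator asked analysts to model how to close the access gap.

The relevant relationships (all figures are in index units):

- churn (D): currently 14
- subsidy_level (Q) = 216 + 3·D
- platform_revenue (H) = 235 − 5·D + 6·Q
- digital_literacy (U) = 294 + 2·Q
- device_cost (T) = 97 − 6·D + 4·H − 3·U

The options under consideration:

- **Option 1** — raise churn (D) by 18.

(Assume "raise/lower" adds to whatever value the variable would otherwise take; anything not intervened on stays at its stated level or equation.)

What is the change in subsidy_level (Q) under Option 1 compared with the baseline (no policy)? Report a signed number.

Baseline:
  D = 14
  Q = 216 + 3·14 = 258
Option 1 (D + 18):
  D = 14 + 18 = 32
  Q = 216 + 3·32 = 312
Change in Q: 312 − 258 = 54

54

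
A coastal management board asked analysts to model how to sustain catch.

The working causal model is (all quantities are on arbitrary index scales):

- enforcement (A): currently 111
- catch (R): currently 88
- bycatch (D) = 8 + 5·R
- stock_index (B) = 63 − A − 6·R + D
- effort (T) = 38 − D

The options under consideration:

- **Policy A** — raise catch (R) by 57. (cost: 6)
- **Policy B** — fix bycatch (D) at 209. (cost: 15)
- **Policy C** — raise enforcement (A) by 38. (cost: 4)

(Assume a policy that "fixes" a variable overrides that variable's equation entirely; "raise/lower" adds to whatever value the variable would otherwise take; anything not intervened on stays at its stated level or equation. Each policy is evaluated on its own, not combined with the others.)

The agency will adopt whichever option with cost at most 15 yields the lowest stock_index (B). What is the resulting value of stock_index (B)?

-367

Policy A (R + 57):
  A = 111
  R = 88 + 57 = 145
  D = 8 + 5·145 = 733
  B = 63 − 111 − 6·145 + 733 = -185
Policy B (D := 209):
  A = 111
  R = 88
  D = 209
  B = 63 − 111 − 6·88 + 209 = -367
Policy C (A + 38):
  A = 111 + 38 = 149
  R = 88
  D = 8 + 5·88 = 448
  B = 63 − 149 − 6·88 + 448 = -166
Comparing — Policy A: B=-185, Policy B: B=-367, Policy C: B=-166. Lowest is -367 (Policy B).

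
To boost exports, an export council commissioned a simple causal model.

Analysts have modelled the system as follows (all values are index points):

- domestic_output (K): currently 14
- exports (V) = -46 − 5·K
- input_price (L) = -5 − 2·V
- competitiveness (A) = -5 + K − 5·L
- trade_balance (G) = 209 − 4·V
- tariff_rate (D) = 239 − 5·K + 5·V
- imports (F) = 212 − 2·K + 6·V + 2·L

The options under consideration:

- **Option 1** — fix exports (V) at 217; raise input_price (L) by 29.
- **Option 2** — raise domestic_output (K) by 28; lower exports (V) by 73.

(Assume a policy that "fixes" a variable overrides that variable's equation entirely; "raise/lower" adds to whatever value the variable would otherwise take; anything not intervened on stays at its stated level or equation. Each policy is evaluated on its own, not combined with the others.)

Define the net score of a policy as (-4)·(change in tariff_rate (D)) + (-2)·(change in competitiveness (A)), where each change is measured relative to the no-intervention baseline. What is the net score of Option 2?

9024

Baseline:
  K = 14
  V = -46 − 5·14 = -116
  L = -5 − 2·(-116) = 227
  A = -5 + 14 − 5·227 = -1126
  D = 239 − 5·14 + 5·(-116) = -411
Option 2 (K + 28, V − 73):
  K = 14 + 28 = 42
  V = -46 − 5·42 (−73 from intervention) = -329
  L = -5 − 2·(-329) = 653
  A = -5 + 42 − 5·653 = -3228
  D = 239 − 5·42 + 5·(-329) = -1616
ΔD = -1616 − (-411) = -1205; ΔA = -3228 − (-1126) = -2102
Score = (-4)·(-1205) + (-2)·(-2102) = 9024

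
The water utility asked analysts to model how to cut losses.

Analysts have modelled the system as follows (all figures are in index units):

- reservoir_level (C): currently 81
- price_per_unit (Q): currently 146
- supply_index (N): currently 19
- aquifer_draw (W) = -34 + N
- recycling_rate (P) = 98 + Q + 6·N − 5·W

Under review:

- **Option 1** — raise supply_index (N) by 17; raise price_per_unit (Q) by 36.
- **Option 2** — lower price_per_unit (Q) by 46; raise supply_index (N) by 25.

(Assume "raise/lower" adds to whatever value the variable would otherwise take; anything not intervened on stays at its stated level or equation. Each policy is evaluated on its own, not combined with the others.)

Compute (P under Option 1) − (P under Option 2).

74

Option 1 (N + 17, Q + 36):
  Q = 146 + 36 = 182
  N = 19 + 17 = 36
  W = -34 + 36 = 2
  P = 98 + 182 + 6·36 − 5·2 = 486
Option 2 (Q − 46, N + 25):
  Q = 146 − 46 = 100
  N = 19 + 25 = 44
  W = -34 + 44 = 10
  P = 98 + 100 + 6·44 − 5·10 = 412
P: 486 − 412 = 74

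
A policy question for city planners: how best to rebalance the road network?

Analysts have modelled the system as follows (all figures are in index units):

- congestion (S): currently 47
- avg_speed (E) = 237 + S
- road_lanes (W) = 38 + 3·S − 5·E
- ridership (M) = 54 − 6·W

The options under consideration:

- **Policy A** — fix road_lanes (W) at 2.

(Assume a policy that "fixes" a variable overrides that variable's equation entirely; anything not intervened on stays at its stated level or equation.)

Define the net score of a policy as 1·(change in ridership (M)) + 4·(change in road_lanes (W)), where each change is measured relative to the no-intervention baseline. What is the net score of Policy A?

-2486

Baseline:
  S = 47
  E = 237 + 47 = 284
  W = 38 + 3·47 − 5·284 = -1241
  M = 54 − 6·(-1241) = 7500
Policy A (W := 2):
  S = 47
  E = 237 + 47 = 284
  W = 2
  M = 54 − 6·2 = 42
ΔM = 42 − 7500 = -7458; ΔW = 2 − (-1241) = 1243
Score = 1·(-7458) + 4·1243 = -2486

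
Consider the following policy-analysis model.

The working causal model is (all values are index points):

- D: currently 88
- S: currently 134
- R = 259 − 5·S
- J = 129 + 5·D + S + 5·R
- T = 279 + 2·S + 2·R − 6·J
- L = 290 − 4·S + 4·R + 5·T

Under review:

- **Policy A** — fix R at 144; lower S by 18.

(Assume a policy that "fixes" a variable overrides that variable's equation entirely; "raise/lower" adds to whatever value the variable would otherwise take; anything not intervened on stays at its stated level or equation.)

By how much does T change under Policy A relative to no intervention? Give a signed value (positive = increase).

-15468

Baseline:
  D = 88
  S = 134
  R = 259 − 5·134 = -411
  J = 129 + 5·88 + 134 + 5·(-411) = -1352
  T = 279 + 2·134 + 2·(-411) − 6·(-1352) = 7837
Policy A (R := 144, S − 18):
  D = 88
  S = 134 − 18 = 116
  R = 144
  J = 129 + 5·88 + 116 + 5·144 = 1405
  T = 279 + 2·116 + 2·144 − 6·1405 = -7631
Change in T: -7631 − 7837 = -15468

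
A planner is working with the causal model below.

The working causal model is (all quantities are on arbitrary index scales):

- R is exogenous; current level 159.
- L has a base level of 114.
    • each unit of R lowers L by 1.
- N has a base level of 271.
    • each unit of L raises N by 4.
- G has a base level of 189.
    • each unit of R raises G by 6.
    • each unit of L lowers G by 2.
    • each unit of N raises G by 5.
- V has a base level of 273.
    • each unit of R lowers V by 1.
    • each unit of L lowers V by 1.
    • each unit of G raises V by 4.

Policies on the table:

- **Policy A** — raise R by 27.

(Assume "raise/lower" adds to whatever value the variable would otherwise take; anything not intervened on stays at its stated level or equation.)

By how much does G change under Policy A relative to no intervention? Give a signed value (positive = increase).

-324

Baseline:
  R = 159
  L = 114 − 159 = -45
  N = 271 + 4·(-45) = 91
  G = 189 + 6·159 − 2·(-45) + 5·91 = 1688
Policy A (R + 27):
  R = 159 + 27 = 186
  L = 114 − 186 = -72
  N = 271 + 4·(-72) = -17
  G = 189 + 6·186 − 2·(-72) + 5·(-17) = 1364
Change in G: 1364 − 1688 = -324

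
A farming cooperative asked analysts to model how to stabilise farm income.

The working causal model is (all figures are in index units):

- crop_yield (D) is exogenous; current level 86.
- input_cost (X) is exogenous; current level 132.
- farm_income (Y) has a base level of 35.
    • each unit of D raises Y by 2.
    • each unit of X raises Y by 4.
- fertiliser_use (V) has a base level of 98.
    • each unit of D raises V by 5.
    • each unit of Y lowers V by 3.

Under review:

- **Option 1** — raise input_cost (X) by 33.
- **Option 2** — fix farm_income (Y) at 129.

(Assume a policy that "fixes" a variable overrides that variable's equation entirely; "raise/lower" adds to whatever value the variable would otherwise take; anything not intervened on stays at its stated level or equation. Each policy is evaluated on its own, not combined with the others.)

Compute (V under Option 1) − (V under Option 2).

Option 1 (X + 33):
  D = 86
  X = 132 + 33 = 165
  Y = 35 + 2·86 + 4·165 = 867
  V = 98 + 5·86 − 3·867 = -2073
Option 2 (Y := 129):
  D = 86
  X = 132
  Y = 129
  V = 98 + 5·86 − 3·129 = 141
V: -2073 − 141 = -2214

-2214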